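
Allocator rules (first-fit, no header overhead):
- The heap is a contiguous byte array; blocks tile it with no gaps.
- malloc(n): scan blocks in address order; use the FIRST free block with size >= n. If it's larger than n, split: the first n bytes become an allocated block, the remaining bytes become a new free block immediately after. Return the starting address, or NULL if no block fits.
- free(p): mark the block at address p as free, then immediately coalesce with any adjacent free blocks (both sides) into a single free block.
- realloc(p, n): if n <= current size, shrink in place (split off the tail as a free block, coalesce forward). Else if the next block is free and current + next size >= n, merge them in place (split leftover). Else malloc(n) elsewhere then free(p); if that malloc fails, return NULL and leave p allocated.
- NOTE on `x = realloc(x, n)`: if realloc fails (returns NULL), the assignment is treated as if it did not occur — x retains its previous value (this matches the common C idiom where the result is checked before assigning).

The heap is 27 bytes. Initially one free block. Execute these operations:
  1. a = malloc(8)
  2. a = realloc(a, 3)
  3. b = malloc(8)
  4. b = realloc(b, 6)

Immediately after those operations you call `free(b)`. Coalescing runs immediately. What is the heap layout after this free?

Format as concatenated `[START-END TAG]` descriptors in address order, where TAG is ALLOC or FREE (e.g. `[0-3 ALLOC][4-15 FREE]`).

Op 1: a = malloc(8) -> a = 0; heap: [0-7 ALLOC][8-26 FREE]
Op 2: a = realloc(a, 3) -> a = 0; heap: [0-2 ALLOC][3-26 FREE]
Op 3: b = malloc(8) -> b = 3; heap: [0-2 ALLOC][3-10 ALLOC][11-26 FREE]
Op 4: b = realloc(b, 6) -> b = 3; heap: [0-2 ALLOC][3-8 ALLOC][9-26 FREE]
free(b): b = 3 -> block [3-8 ALLOC]; mark free, coalesce with adjacent free neighbors -> [0-2 ALLOC][3-26 FREE]

Answer: [0-2 ALLOC][3-26 FREE]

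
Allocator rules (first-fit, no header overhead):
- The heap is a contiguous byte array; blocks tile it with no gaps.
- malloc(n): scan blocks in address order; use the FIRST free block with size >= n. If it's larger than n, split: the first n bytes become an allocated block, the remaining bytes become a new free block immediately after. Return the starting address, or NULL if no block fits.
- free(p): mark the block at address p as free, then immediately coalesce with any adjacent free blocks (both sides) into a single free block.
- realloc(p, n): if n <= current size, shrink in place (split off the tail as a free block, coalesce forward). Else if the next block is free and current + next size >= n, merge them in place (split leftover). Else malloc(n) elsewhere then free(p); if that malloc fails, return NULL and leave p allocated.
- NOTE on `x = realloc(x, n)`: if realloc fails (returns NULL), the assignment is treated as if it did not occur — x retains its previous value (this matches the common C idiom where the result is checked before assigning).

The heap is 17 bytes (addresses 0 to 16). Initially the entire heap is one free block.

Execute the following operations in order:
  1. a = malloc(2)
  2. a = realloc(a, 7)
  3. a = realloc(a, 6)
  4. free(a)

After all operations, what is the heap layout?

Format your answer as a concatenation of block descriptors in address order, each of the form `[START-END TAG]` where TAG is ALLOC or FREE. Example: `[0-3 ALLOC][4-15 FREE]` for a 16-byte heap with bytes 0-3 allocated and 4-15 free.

Op 1: a = malloc(2) -> a = 0; heap: [0-1 ALLOC][2-16 FREE]
Op 2: a = realloc(a, 7) -> a = 0; heap: [0-6 ALLOC][7-16 FREE]
Op 3: a = realloc(a, 6) -> a = 0; heap: [0-5 ALLOC][6-16 FREE]
Op 4: free(a) -> (freed a); heap: [0-16 FREE]

Answer: [0-16 FREE]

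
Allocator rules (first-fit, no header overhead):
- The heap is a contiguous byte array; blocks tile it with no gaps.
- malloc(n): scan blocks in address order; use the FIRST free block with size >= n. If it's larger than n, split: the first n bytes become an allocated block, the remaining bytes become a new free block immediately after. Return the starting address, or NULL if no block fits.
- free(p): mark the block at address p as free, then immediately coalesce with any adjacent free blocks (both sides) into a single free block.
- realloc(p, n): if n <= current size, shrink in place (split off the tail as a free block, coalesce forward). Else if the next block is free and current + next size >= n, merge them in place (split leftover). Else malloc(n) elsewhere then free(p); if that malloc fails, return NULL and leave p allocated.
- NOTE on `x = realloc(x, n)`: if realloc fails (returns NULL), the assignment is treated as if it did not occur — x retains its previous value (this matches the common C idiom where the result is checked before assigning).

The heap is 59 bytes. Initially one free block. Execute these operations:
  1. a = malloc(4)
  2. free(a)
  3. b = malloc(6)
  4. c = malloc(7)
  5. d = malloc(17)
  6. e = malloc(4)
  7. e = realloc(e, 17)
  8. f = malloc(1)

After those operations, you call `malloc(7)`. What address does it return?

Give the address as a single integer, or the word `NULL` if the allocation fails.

Op 1: a = malloc(4) -> a = 0; heap: [0-3 ALLOC][4-58 FREE]
Op 2: free(a) -> (freed a); heap: [0-58 FREE]
Op 3: b = malloc(6) -> b = 0; heap: [0-5 ALLOC][6-58 FREE]
Op 4: c = malloc(7) -> c = 6; heap: [0-5 ALLOC][6-12 ALLOC][13-58 FREE]
Op 5: d = malloc(17) -> d = 13; heap: [0-5 ALLOC][6-12 ALLOC][13-29 ALLOC][30-58 FREE]
Op 6: e = malloc(4) -> e = 30; heap: [0-5 ALLOC][6-12 ALLOC][13-29 ALLOC][30-33 ALLOC][34-58 FREE]
Op 7: e = realloc(e, 17) -> e = 30; heap: [0-5 ALLOC][6-12 ALLOC][13-29 ALLOC][30-46 ALLOC][47-58 FREE]
Op 8: f = malloc(1) -> f = 47; heap: [0-5 ALLOC][6-12 ALLOC][13-29 ALLOC][30-46 ALLOC][47-47 ALLOC][48-58 FREE]
malloc(7): first-fit scan over [0-5 ALLOC][6-12 ALLOC][13-29 ALLOC][30-46 ALLOC][47-47 ALLOC][48-58 FREE] -> 48

Answer: 48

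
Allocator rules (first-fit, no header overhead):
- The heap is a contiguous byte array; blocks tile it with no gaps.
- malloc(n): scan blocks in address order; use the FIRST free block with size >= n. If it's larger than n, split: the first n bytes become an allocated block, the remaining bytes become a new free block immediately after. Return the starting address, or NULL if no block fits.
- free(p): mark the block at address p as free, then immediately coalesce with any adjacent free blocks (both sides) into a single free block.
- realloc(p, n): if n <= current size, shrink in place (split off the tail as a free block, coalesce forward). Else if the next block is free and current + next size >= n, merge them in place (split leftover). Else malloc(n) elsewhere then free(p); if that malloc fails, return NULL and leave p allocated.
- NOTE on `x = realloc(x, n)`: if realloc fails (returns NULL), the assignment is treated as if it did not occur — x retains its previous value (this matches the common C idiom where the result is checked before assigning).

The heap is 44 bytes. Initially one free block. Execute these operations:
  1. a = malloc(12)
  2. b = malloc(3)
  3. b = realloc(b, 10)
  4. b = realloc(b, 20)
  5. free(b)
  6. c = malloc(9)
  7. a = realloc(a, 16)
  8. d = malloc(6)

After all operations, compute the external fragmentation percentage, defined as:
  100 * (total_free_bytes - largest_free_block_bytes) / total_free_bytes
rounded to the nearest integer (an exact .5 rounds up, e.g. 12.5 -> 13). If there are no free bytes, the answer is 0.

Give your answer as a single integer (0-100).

Op 1: a = malloc(12) -> a = 0; heap: [0-11 ALLOC][12-43 FREE]
Op 2: b = malloc(3) -> b = 12; heap: [0-11 ALLOC][12-14 ALLOC][15-43 FREE]
Op 3: b = realloc(b, 10) -> b = 12; heap: [0-11 ALLOC][12-21 ALLOC][22-43 FREE]
Op 4: b = realloc(b, 20) -> b = 12; heap: [0-11 ALLOC][12-31 ALLOC][32-43 FREE]
Op 5: free(b) -> (freed b); heap: [0-11 ALLOC][12-43 FREE]
Op 6: c = malloc(9) -> c = 12; heap: [0-11 ALLOC][12-20 ALLOC][21-43 FREE]
Op 7: a = realloc(a, 16) -> a = 21; heap: [0-11 FREE][12-20 ALLOC][21-36 ALLOC][37-43 FREE]
Op 8: d = malloc(6) -> d = 0; heap: [0-5 ALLOC][6-11 FREE][12-20 ALLOC][21-36 ALLOC][37-43 FREE]
Free blocks: [6 7] total_free=13 largest=7 -> 100*(13-7)/13 = 600/13 ≈ 46.154 -> rounds to 46

Answer: 46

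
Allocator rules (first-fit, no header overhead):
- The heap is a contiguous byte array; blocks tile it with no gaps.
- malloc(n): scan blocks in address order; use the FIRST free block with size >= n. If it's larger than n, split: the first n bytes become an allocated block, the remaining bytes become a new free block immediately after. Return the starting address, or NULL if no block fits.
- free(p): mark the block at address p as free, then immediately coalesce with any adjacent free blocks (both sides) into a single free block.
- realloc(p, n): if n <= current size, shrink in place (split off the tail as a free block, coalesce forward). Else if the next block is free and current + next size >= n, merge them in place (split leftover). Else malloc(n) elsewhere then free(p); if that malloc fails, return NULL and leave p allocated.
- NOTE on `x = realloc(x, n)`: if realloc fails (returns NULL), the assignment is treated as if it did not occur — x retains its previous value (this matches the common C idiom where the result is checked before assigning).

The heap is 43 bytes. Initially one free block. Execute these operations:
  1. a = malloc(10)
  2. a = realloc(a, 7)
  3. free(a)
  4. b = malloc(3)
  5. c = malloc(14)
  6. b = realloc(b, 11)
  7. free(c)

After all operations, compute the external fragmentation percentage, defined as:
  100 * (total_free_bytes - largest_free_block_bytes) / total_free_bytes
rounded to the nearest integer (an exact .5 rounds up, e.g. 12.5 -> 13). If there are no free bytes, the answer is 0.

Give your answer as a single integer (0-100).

Answer: 47

Derivation:
Op 1: a = malloc(10) -> a = 0; heap: [0-9 ALLOC][10-42 FREE]
Op 2: a = realloc(a, 7) -> a = 0; heap: [0-6 ALLOC][7-42 FREE]
Op 3: free(a) -> (freed a); heap: [0-42 FREE]
Op 4: b = malloc(3) -> b = 0; heap: [0-2 ALLOC][3-42 FREE]
Op 5: c = malloc(14) -> c = 3; heap: [0-2 ALLOC][3-16 ALLOC][17-42 FREE]
Op 6: b = realloc(b, 11) -> b = 17; heap: [0-2 FREE][3-16 ALLOC][17-27 ALLOC][28-42 FREE]
Op 7: free(c) -> (freed c); heap: [0-16 FREE][17-27 ALLOC][28-42 FREE]
Free blocks: [17 15] total_free=32 largest=17 -> 100*(32-17)/32 = 1500/32 = 46.875 -> rounds to 47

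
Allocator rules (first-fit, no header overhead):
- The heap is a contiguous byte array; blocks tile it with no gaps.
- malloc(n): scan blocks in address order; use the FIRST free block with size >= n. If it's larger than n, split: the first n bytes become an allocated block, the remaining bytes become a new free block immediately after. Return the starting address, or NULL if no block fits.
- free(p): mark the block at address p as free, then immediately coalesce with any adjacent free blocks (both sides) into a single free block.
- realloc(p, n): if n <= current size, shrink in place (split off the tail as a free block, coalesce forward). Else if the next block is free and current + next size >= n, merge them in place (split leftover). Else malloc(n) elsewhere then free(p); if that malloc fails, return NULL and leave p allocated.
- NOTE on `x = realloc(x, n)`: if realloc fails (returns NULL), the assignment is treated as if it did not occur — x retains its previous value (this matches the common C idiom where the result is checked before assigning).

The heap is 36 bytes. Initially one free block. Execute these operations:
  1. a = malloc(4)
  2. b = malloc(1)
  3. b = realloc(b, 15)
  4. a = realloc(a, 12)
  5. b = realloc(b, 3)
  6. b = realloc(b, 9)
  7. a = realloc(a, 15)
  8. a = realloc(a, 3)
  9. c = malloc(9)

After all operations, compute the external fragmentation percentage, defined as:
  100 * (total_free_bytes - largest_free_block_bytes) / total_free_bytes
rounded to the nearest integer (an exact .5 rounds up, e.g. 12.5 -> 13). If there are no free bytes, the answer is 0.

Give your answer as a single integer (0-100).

Op 1: a = malloc(4) -> a = 0; heap: [0-3 ALLOC][4-35 FREE]
Op 2: b = malloc(1) -> b = 4; heap: [0-3 ALLOC][4-4 ALLOC][5-35 FREE]
Op 3: b = realloc(b, 15) -> b = 4; heap: [0-3 ALLOC][4-18 ALLOC][19-35 FREE]
Op 4: a = realloc(a, 12) -> a = 19; heap: [0-3 FREE][4-18 ALLOC][19-30 ALLOC][31-35 FREE]
Op 5: b = realloc(b, 3) -> b = 4; heap: [0-3 FREE][4-6 ALLOC][7-18 FREE][19-30 ALLOC][31-35 FREE]
Op 6: b = realloc(b, 9) -> b = 4; heap: [0-3 FREE][4-12 ALLOC][13-18 FREE][19-30 ALLOC][31-35 FREE]
Op 7: a = realloc(a, 15) -> a = 19; heap: [0-3 FREE][4-12 ALLOC][13-18 FREE][19-33 ALLOC][34-35 FREE]
Op 8: a = realloc(a, 3) -> a = 19; heap: [0-3 FREE][4-12 ALLOC][13-18 FREE][19-21 ALLOC][22-35 FREE]
Op 9: c = malloc(9) -> c = 22; heap: [0-3 FREE][4-12 ALLOC][13-18 FREE][19-21 ALLOC][22-30 ALLOC][31-35 FREE]
Free blocks: [4 6 5] total_free=15 largest=6 -> 100*(15-6)/15 = 900/15 = 60

Answer: 60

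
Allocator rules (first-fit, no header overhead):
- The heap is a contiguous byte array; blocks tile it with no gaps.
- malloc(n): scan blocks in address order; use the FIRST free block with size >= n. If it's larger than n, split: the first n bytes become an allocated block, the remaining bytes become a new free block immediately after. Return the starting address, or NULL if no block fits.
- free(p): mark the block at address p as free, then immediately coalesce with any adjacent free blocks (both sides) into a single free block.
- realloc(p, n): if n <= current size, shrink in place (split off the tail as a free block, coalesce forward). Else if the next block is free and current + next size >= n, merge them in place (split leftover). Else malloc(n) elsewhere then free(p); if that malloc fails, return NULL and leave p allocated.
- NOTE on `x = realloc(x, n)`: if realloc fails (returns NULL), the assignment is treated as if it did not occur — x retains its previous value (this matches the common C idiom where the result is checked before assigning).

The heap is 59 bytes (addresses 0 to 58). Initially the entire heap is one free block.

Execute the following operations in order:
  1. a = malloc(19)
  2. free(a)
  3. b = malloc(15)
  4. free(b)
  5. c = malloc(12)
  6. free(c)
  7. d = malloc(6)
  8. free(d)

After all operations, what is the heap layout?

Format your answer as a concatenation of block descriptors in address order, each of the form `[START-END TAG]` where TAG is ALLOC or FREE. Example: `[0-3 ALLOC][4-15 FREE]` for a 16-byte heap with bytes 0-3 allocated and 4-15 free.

Op 1: a = malloc(19) -> a = 0; heap: [0-18 ALLOC][19-58 FREE]
Op 2: free(a) -> (freed a); heap: [0-58 FREE]
Op 3: b = malloc(15) -> b = 0; heap: [0-14 ALLOC][15-58 FREE]
Op 4: free(b) -> (freed b); heap: [0-58 FREE]
Op 5: c = malloc(12) -> c = 0; heap: [0-11 ALLOC][12-58 FREE]
Op 6: free(c) -> (freed c); heap: [0-58 FREE]
Op 7: d = malloc(6) -> d = 0; heap: [0-5 ALLOC][6-58 FREE]
Op 8: free(d) -> (freed d); heap: [0-58 FREE]

Answer: [0-58 FREE]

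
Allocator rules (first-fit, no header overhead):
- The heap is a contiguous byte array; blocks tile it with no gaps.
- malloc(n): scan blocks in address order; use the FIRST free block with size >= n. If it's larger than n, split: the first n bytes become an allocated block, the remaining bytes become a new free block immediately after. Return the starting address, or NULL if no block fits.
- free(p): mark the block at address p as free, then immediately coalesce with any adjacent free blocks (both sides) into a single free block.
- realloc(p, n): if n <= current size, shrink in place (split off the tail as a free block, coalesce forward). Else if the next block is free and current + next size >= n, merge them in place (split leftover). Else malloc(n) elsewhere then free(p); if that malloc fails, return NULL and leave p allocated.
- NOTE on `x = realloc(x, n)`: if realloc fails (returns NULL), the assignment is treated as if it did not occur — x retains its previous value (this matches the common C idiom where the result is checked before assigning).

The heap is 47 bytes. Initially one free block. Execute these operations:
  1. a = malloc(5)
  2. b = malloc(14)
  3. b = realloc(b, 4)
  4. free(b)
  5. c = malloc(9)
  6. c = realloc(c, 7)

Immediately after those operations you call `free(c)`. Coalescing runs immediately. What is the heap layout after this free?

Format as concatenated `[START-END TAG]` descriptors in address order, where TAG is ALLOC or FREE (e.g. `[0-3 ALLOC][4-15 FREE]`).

Answer: [0-4 ALLOC][5-46 FREE]

Derivation:
Op 1: a = malloc(5) -> a = 0; heap: [0-4 ALLOC][5-46 FREE]
Op 2: b = malloc(14) -> b = 5; heap: [0-4 ALLOC][5-18 ALLOC][19-46 FREE]
Op 3: b = realloc(b, 4) -> b = 5; heap: [0-4 ALLOC][5-8 ALLOC][9-46 FREE]
Op 4: free(b) -> (freed b); heap: [0-4 ALLOC][5-46 FREE]
Op 5: c = malloc(9) -> c = 5; heap: [0-4 ALLOC][5-13 ALLOC][14-46 FREE]
Op 6: c = realloc(c, 7) -> c = 5; heap: [0-4 ALLOC][5-11 ALLOC][12-46 FREE]
free(c): c = 5 -> block [5-11 ALLOC]; mark free, coalesce with adjacent free neighbors -> [0-4 ALLOC][5-46 FREE]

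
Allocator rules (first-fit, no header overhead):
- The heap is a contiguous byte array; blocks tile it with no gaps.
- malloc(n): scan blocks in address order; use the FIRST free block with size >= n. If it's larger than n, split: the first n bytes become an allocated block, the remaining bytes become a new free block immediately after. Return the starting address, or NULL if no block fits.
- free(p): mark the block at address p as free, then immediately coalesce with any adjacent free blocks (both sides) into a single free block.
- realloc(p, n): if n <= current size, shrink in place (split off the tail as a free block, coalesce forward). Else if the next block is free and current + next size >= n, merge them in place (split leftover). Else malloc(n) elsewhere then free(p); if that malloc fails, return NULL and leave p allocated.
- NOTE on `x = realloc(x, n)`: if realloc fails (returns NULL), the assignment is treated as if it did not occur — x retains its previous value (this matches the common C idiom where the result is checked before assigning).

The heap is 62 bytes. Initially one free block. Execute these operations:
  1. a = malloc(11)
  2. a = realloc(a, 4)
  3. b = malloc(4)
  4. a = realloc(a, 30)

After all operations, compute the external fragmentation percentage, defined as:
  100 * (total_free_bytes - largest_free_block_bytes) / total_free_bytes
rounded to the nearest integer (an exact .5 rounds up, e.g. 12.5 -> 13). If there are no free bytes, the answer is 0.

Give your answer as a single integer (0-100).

Op 1: a = malloc(11) -> a = 0; heap: [0-10 ALLOC][11-61 FREE]
Op 2: a = realloc(a, 4) -> a = 0; heap: [0-3 ALLOC][4-61 FREE]
Op 3: b = malloc(4) -> b = 4; heap: [0-3 ALLOC][4-7 ALLOC][8-61 FREE]
Op 4: a = realloc(a, 30) -> a = 8; heap: [0-3 FREE][4-7 ALLOC][8-37 ALLOC][38-61 FREE]
Free blocks: [4 24] total_free=28 largest=24 -> 100*(28-24)/28 = 400/28 ≈ 14.286 -> rounds to 14

Answer: 14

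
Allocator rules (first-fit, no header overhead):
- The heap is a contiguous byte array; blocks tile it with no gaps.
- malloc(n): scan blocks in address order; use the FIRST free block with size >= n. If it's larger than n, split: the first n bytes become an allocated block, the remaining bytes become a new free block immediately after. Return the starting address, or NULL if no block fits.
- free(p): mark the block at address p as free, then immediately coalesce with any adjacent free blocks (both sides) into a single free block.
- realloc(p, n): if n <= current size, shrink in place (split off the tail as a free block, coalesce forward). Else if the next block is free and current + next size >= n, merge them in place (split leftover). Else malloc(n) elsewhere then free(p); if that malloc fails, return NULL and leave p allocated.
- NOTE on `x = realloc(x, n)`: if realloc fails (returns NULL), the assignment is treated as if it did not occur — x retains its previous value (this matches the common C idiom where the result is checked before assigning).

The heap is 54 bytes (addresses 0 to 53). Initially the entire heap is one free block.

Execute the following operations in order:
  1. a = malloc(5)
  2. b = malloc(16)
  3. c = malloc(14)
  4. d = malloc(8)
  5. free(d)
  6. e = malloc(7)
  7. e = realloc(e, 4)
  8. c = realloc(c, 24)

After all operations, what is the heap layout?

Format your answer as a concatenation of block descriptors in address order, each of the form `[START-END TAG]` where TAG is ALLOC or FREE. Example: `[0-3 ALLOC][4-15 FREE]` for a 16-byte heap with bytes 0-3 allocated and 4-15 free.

Op 1: a = malloc(5) -> a = 0; heap: [0-4 ALLOC][5-53 FREE]
Op 2: b = malloc(16) -> b = 5; heap: [0-4 ALLOC][5-20 ALLOC][21-53 FREE]
Op 3: c = malloc(14) -> c = 21; heap: [0-4 ALLOC][5-20 ALLOC][21-34 ALLOC][35-53 FREE]
Op 4: d = malloc(8) -> d = 35; heap: [0-4 ALLOC][5-20 ALLOC][21-34 ALLOC][35-42 ALLOC][43-53 FREE]
Op 5: free(d) -> (freed d); heap: [0-4 ALLOC][5-20 ALLOC][21-34 ALLOC][35-53 FREE]
Op 6: e = malloc(7) -> e = 35; heap: [0-4 ALLOC][5-20 ALLOC][21-34 ALLOC][35-41 ALLOC][42-53 FREE]
Op 7: e = realloc(e, 4) -> e = 35; heap: [0-4 ALLOC][5-20 ALLOC][21-34 ALLOC][35-38 ALLOC][39-53 FREE]
Op 8: c = realloc(c, 24) -> NULL (c unchanged); heap: [0-4 ALLOC][5-20 ALLOC][21-34 ALLOC][35-38 ALLOC][39-53 FREE]

Answer: [0-4 ALLOC][5-20 ALLOC][21-34 ALLOC][35-38 ALLOC][39-53 FREE]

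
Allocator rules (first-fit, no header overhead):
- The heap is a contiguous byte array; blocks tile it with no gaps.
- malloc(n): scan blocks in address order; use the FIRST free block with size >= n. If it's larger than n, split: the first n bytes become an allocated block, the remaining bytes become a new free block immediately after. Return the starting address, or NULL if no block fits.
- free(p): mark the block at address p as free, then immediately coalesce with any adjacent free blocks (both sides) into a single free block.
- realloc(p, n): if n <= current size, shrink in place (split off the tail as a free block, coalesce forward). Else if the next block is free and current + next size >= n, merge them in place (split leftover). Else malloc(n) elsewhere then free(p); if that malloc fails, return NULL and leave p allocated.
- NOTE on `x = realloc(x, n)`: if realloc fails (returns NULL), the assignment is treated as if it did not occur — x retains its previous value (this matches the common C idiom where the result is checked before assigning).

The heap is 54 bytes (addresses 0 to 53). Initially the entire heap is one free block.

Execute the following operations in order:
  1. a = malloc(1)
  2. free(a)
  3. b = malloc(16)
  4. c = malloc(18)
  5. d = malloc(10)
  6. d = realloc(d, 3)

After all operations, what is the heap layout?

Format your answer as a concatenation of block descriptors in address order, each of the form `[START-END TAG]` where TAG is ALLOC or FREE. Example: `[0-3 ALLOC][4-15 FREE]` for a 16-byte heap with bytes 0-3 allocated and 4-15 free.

Op 1: a = malloc(1) -> a = 0; heap: [0-0 ALLOC][1-53 FREE]
Op 2: free(a) -> (freed a); heap: [0-53 FREE]
Op 3: b = malloc(16) -> b = 0; heap: [0-15 ALLOC][16-53 FREE]
Op 4: c = malloc(18) -> c = 16; heap: [0-15 ALLOC][16-33 ALLOC][34-53 FREE]
Op 5: d = malloc(10) -> d = 34; heap: [0-15 ALLOC][16-33 ALLOC][34-43 ALLOC][44-53 FREE]
Op 6: d = realloc(d, 3) -> d = 34; heap: [0-15 ALLOC][16-33 ALLOC][34-36 ALLOC][37-53 FREE]

Answer: [0-15 ALLOC][16-33 ALLOC][34-36 ALLOC][37-53 FREE]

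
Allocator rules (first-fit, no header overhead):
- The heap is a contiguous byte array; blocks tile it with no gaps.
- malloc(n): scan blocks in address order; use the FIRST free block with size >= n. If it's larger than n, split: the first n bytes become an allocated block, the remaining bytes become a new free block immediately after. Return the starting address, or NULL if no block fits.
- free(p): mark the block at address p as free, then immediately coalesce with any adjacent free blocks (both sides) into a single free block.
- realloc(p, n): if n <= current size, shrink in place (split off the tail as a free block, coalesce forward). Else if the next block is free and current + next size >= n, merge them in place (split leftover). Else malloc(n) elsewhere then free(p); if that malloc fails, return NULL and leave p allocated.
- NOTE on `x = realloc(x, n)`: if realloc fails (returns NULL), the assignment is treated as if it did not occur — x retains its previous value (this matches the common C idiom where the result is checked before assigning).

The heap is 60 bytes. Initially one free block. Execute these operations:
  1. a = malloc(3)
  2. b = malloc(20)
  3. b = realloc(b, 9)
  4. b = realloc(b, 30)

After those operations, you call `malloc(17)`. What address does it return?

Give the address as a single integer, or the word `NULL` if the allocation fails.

Answer: 33

Derivation:
Op 1: a = malloc(3) -> a = 0; heap: [0-2 ALLOC][3-59 FREE]
Op 2: b = malloc(20) -> b = 3; heap: [0-2 ALLOC][3-22 ALLOC][23-59 FREE]
Op 3: b = realloc(b, 9) -> b = 3; heap: [0-2 ALLOC][3-11 ALLOC][12-59 FREE]
Op 4: b = realloc(b, 30) -> b = 3; heap: [0-2 ALLOC][3-32 ALLOC][33-59 FREE]
malloc(17): first-fit scan over [0-2 ALLOC][3-32 ALLOC][33-59 FREE] -> 33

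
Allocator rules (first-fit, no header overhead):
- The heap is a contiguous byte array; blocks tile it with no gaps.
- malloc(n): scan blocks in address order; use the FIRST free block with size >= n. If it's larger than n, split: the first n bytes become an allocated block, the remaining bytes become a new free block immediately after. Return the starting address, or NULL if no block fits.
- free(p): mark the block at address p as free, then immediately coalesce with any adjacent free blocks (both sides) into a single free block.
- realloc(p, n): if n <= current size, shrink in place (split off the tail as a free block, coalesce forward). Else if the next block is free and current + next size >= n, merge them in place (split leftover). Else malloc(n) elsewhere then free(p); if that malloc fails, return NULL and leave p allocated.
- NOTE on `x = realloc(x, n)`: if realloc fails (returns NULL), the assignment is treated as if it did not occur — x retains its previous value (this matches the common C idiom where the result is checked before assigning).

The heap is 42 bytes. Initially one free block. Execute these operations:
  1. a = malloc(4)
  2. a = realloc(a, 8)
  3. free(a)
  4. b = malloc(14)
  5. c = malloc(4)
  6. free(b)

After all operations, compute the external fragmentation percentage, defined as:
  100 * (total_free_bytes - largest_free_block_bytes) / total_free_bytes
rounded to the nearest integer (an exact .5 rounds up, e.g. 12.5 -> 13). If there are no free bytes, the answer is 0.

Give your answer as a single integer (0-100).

Op 1: a = malloc(4) -> a = 0; heap: [0-3 ALLOC][4-41 FREE]
Op 2: a = realloc(a, 8) -> a = 0; heap: [0-7 ALLOC][8-41 FREE]
Op 3: free(a) -> (freed a); heap: [0-41 FREE]
Op 4: b = malloc(14) -> b = 0; heap: [0-13 ALLOC][14-41 FREE]
Op 5: c = malloc(4) -> c = 14; heap: [0-13 ALLOC][14-17 ALLOC][18-41 FREE]
Op 6: free(b) -> (freed b); heap: [0-13 FREE][14-17 ALLOC][18-41 FREE]
Free blocks: [14 24] total_free=38 largest=24 -> 100*(38-24)/38 = 1400/38 ≈ 36.842 -> rounds to 37

Answer: 37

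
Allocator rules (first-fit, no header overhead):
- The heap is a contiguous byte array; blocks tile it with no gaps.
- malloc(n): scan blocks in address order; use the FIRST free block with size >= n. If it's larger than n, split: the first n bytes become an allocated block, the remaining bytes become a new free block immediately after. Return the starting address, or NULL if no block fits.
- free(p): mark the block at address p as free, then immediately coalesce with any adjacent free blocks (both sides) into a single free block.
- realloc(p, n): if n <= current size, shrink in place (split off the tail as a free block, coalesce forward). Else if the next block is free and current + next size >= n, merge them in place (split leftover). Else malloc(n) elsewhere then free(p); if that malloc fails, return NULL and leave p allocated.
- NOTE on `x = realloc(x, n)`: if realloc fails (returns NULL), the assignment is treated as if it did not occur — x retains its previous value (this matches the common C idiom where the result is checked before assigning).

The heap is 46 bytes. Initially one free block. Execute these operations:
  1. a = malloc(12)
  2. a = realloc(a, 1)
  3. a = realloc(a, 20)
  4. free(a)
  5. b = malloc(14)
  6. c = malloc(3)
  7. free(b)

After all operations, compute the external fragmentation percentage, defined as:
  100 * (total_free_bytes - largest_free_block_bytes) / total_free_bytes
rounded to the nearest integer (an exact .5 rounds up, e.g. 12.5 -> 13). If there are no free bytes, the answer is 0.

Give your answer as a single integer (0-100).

Answer: 33

Derivation:
Op 1: a = malloc(12) -> a = 0; heap: [0-11 ALLOC][12-45 FREE]
Op 2: a = realloc(a, 1) -> a = 0; heap: [0-0 ALLOC][1-45 FREE]
Op 3: a = realloc(a, 20) -> a = 0; heap: [0-19 ALLOC][20-45 FREE]
Op 4: free(a) -> (freed a); heap: [0-45 FREE]
Op 5: b = malloc(14) -> b = 0; heap: [0-13 ALLOC][14-45 FREE]
Op 6: c = malloc(3) -> c = 14; heap: [0-13 ALLOC][14-16 ALLOC][17-45 FREE]
Op 7: free(b) -> (freed b); heap: [0-13 FREE][14-16 ALLOC][17-45 FREE]
Free blocks: [14 29] total_free=43 largest=29 -> 100*(43-29)/43 = 1400/43 ≈ 32.558 -> rounds to 33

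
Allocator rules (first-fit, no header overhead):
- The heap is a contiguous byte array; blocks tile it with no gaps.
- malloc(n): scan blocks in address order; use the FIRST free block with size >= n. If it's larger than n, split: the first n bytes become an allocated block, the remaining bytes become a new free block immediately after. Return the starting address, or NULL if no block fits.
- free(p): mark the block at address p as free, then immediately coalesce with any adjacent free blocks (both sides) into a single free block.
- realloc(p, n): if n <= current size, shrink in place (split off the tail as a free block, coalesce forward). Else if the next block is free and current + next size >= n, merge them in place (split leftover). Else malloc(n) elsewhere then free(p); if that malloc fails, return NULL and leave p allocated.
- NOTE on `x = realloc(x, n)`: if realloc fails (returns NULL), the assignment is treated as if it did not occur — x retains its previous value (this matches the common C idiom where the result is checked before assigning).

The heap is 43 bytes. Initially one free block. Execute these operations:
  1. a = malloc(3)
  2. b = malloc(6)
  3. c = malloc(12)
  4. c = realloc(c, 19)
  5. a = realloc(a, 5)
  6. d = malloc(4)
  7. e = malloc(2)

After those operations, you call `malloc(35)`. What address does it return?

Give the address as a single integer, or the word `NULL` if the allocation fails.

Op 1: a = malloc(3) -> a = 0; heap: [0-2 ALLOC][3-42 FREE]
Op 2: b = malloc(6) -> b = 3; heap: [0-2 ALLOC][3-8 ALLOC][9-42 FREE]
Op 3: c = malloc(12) -> c = 9; heap: [0-2 ALLOC][3-8 ALLOC][9-20 ALLOC][21-42 FREE]
Op 4: c = realloc(c, 19) -> c = 9; heap: [0-2 ALLOC][3-8 ALLOC][9-27 ALLOC][28-42 FREE]
Op 5: a = realloc(a, 5) -> a = 28; heap: [0-2 FREE][3-8 ALLOC][9-27 ALLOC][28-32 ALLOC][33-42 FREE]
Op 6: d = malloc(4) -> d = 33; heap: [0-2 FREE][3-8 ALLOC][9-27 ALLOC][28-32 ALLOC][33-36 ALLOC][37-42 FREE]
Op 7: e = malloc(2) -> e = 0; heap: [0-1 ALLOC][2-2 FREE][3-8 ALLOC][9-27 ALLOC][28-32 ALLOC][33-36 ALLOC][37-42 FREE]
malloc(35): first-fit scan over [0-1 ALLOC][2-2 FREE][3-8 ALLOC][9-27 ALLOC][28-32 ALLOC][33-36 ALLOC][37-42 FREE] -> NULL

Answer: NULL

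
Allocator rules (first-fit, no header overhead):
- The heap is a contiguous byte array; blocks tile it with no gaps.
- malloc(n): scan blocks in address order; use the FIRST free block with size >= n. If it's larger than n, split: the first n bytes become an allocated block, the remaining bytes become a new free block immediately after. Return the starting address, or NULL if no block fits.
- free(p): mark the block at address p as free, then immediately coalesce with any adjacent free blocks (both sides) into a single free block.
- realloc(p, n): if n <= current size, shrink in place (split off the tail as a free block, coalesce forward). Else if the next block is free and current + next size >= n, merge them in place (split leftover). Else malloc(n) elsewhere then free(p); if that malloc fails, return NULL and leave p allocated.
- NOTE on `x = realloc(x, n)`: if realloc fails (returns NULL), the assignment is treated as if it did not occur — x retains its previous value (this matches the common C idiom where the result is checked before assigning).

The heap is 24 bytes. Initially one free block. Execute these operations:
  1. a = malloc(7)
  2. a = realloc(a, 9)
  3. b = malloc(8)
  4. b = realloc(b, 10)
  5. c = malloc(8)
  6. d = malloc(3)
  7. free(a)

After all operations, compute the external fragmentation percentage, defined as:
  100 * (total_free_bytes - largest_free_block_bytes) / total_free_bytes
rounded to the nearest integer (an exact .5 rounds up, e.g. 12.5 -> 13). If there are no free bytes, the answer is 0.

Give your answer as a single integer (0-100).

Answer: 18

Derivation:
Op 1: a = malloc(7) -> a = 0; heap: [0-6 ALLOC][7-23 FREE]
Op 2: a = realloc(a, 9) -> a = 0; heap: [0-8 ALLOC][9-23 FREE]
Op 3: b = malloc(8) -> b = 9; heap: [0-8 ALLOC][9-16 ALLOC][17-23 FREE]
Op 4: b = realloc(b, 10) -> b = 9; heap: [0-8 ALLOC][9-18 ALLOC][19-23 FREE]
Op 5: c = malloc(8) -> c = NULL; heap: [0-8 ALLOC][9-18 ALLOC][19-23 FREE]
Op 6: d = malloc(3) -> d = 19; heap: [0-8 ALLOC][9-18 ALLOC][19-21 ALLOC][22-23 FREE]
Op 7: free(a) -> (freed a); heap: [0-8 FREE][9-18 ALLOC][19-21 ALLOC][22-23 FREE]
Free blocks: [9 2] total_free=11 largest=9 -> 100*(11-9)/11 = 200/11 ≈ 18.182 -> rounds to 18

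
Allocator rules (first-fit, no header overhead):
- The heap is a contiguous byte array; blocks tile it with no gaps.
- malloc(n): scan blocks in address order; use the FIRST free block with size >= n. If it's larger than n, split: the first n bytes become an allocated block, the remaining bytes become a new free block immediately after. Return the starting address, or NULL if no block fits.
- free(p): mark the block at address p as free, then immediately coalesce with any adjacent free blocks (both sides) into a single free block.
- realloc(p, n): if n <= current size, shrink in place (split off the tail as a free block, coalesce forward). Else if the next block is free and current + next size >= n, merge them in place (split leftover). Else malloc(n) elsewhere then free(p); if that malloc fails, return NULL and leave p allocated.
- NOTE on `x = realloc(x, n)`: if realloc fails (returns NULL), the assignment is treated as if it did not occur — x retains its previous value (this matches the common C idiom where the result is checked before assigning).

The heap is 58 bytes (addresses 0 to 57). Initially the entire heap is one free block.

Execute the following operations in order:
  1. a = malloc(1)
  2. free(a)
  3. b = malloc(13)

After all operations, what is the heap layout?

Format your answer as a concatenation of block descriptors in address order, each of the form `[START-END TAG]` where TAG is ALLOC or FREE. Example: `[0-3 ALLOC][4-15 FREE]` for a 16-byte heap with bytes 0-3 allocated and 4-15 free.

Op 1: a = malloc(1) -> a = 0; heap: [0-0 ALLOC][1-57 FREE]
Op 2: free(a) -> (freed a); heap: [0-57 FREE]
Op 3: b = malloc(13) -> b = 0; heap: [0-12 ALLOC][13-57 FREE]

Answer: [0-12 ALLOC][13-57 FREE]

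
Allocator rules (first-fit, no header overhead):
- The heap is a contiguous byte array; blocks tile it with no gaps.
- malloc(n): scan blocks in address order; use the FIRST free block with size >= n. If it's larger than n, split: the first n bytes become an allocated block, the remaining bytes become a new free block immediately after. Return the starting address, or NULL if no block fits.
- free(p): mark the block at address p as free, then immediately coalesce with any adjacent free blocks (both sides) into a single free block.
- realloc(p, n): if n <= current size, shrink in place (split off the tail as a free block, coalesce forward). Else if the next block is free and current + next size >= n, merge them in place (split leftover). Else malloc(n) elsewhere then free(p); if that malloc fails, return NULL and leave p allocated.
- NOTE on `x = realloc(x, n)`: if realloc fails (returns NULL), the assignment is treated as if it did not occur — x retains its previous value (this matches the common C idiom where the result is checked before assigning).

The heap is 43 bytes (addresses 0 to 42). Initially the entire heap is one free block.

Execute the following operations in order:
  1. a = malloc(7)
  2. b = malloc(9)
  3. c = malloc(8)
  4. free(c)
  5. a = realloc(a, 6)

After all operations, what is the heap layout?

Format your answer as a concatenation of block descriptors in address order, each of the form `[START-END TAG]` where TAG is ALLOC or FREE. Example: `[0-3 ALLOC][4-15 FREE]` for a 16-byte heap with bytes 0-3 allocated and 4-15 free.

Answer: [0-5 ALLOC][6-6 FREE][7-15 ALLOC][16-42 FREE]

Derivation:
Op 1: a = malloc(7) -> a = 0; heap: [0-6 ALLOC][7-42 FREE]
Op 2: b = malloc(9) -> b = 7; heap: [0-6 ALLOC][7-15 ALLOC][16-42 FREE]
Op 3: c = malloc(8) -> c = 16; heap: [0-6 ALLOC][7-15 ALLOC][16-23 ALLOC][24-42 FREE]
Op 4: free(c) -> (freed c); heap: [0-6 ALLOC][7-15 ALLOC][16-42 FREE]
Op 5: a = realloc(a, 6) -> a = 0; heap: [0-5 ALLOC][6-6 FREE][7-15 ALLOC][16-42 FREE]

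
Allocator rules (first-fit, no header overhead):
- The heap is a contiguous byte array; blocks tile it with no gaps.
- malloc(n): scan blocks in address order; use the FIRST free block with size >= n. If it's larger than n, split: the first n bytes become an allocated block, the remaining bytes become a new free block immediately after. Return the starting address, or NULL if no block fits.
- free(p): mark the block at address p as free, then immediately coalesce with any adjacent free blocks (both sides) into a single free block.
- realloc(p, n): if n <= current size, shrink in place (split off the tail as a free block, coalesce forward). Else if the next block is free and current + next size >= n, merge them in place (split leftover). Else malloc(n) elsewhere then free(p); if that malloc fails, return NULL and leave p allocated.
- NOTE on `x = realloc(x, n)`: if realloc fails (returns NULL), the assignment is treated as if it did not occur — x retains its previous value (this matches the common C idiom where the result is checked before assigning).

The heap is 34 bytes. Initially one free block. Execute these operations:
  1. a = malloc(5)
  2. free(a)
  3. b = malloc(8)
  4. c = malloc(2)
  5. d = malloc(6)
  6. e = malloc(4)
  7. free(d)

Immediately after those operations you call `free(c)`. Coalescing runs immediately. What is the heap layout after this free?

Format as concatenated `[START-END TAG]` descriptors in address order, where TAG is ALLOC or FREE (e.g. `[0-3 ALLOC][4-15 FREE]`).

Answer: [0-7 ALLOC][8-15 FREE][16-19 ALLOC][20-33 FREE]

Derivation:
Op 1: a = malloc(5) -> a = 0; heap: [0-4 ALLOC][5-33 FREE]
Op 2: free(a) -> (freed a); heap: [0-33 FREE]
Op 3: b = malloc(8) -> b = 0; heap: [0-7 ALLOC][8-33 FREE]
Op 4: c = malloc(2) -> c = 8; heap: [0-7 ALLOC][8-9 ALLOC][10-33 FREE]
Op 5: d = malloc(6) -> d = 10; heap: [0-7 ALLOC][8-9 ALLOC][10-15 ALLOC][16-33 FREE]
Op 6: e = malloc(4) -> e = 16; heap: [0-7 ALLOC][8-9 ALLOC][10-15 ALLOC][16-19 ALLOC][20-33 FREE]
Op 7: free(d) -> (freed d); heap: [0-7 ALLOC][8-9 ALLOC][10-15 FREE][16-19 ALLOC][20-33 FREE]
free(c): c = 8 -> block [8-9 ALLOC]; mark free, coalesce with adjacent free neighbors -> [0-7 ALLOC][8-15 FREE][16-19 ALLOC][20-33 FREE]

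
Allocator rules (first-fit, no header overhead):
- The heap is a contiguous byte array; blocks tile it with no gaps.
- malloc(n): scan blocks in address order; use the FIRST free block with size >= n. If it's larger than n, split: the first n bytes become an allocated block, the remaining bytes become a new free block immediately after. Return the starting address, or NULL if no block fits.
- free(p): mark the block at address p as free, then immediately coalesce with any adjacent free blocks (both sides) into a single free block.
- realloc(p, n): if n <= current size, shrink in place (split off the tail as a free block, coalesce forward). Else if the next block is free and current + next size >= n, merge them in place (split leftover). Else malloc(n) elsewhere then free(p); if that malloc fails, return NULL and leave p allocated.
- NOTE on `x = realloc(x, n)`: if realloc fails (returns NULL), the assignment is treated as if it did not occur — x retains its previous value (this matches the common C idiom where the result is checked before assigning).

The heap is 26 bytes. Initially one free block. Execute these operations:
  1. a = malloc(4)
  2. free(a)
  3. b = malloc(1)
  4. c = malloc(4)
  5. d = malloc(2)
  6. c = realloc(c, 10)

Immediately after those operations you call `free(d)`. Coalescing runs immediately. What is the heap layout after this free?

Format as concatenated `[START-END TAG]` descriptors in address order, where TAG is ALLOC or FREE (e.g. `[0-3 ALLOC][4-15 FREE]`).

Op 1: a = malloc(4) -> a = 0; heap: [0-3 ALLOC][4-25 FREE]
Op 2: free(a) -> (freed a); heap: [0-25 FREE]
Op 3: b = malloc(1) -> b = 0; heap: [0-0 ALLOC][1-25 FREE]
Op 4: c = malloc(4) -> c = 1; heap: [0-0 ALLOC][1-4 ALLOC][5-25 FREE]
Op 5: d = malloc(2) -> d = 5; heap: [0-0 ALLOC][1-4 ALLOC][5-6 ALLOC][7-25 FREE]
Op 6: c = realloc(c, 10) -> c = 7; heap: [0-0 ALLOC][1-4 FREE][5-6 ALLOC][7-16 ALLOC][17-25 FREE]
free(d): d = 5 -> block [5-6 ALLOC]; mark free, coalesce with adjacent free neighbors -> [0-0 ALLOC][1-6 FREE][7-16 ALLOC][17-25 FREE]

Answer: [0-0 ALLOC][1-6 FREE][7-16 ALLOC][17-25 FREE]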